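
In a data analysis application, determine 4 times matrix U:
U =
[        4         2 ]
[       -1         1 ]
4U =
[       16         8 ]
[       -4         4 ]

Scalar multiplication is elementwise: (4U)[i][j] = 4 * U[i][j].
  (4U)[0][0] = 4 * (4) = 16
  (4U)[0][1] = 4 * (2) = 8
  (4U)[1][0] = 4 * (-1) = -4
  (4U)[1][1] = 4 * (1) = 4
4U =
[       16         8 ]
[       -4         4 ]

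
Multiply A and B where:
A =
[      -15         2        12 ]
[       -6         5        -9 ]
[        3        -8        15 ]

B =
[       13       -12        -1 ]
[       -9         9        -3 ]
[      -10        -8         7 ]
AB =
[     -333       102        93 ]
[      -33       189       -72 ]
[      -39      -228       126 ]

Matrix multiplication: (AB)[i][j] = sum over k of A[i][k] * B[k][j].
  (AB)[0][0] = (-15)*(13) + (2)*(-9) + (12)*(-10) = -333
  (AB)[0][1] = (-15)*(-12) + (2)*(9) + (12)*(-8) = 102
  (AB)[0][2] = (-15)*(-1) + (2)*(-3) + (12)*(7) = 93
  (AB)[1][0] = (-6)*(13) + (5)*(-9) + (-9)*(-10) = -33
  (AB)[1][1] = (-6)*(-12) + (5)*(9) + (-9)*(-8) = 189
  (AB)[1][2] = (-6)*(-1) + (5)*(-3) + (-9)*(7) = -72
  (AB)[2][0] = (3)*(13) + (-8)*(-9) + (15)*(-10) = -39
  (AB)[2][1] = (3)*(-12) + (-8)*(9) + (15)*(-8) = -228
  (AB)[2][2] = (3)*(-1) + (-8)*(-3) + (15)*(7) = 126
AB =
[     -333       102        93 ]
[      -33       189       -72 ]
[      -39      -228       126 ]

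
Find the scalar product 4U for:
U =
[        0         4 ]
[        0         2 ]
4U =
[        0        16 ]
[        0         8 ]

Scalar multiplication is elementwise: (4U)[i][j] = 4 * U[i][j].
  (4U)[0][0] = 4 * (0) = 0
  (4U)[0][1] = 4 * (4) = 16
  (4U)[1][0] = 4 * (0) = 0
  (4U)[1][1] = 4 * (2) = 8
4U =
[        0        16 ]
[        0         8 ]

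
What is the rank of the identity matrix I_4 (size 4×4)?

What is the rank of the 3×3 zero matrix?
rank(I_4) = 4, rank(0) = 0

The identity I_4 has 4 columns that are the standard basis vectors e_1, …, e_4. These are linearly independent, so all 4 columns are pivots and rank(I_4) = 4.
The 3×3 zero matrix has every entry zero, so every row is the zero row and there are no pivots; rank(0) = 0.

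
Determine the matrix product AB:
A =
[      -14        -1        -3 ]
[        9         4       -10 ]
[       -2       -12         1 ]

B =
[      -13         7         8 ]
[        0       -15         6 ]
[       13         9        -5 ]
AB =
[      143      -110      -103 ]
[     -247       -87       146 ]
[       39       175       -93 ]

Matrix multiplication: (AB)[i][j] = sum over k of A[i][k] * B[k][j].
  (AB)[0][0] = (-14)*(-13) + (-1)*(0) + (-3)*(13) = 143
  (AB)[0][1] = (-14)*(7) + (-1)*(-15) + (-3)*(9) = -110
  (AB)[0][2] = (-14)*(8) + (-1)*(6) + (-3)*(-5) = -103
  (AB)[1][0] = (9)*(-13) + (4)*(0) + (-10)*(13) = -247
  (AB)[1][1] = (9)*(7) + (4)*(-15) + (-10)*(9) = -87
  (AB)[1][2] = (9)*(8) + (4)*(6) + (-10)*(-5) = 146
  (AB)[2][0] = (-2)*(-13) + (-12)*(0) + (1)*(13) = 39
  (AB)[2][1] = (-2)*(7) + (-12)*(-15) + (1)*(9) = 175
  (AB)[2][2] = (-2)*(8) + (-12)*(6) + (1)*(-5) = -93
AB =
[      143      -110      -103 ]
[     -247       -87       146 ]
[       39       175       -93 ]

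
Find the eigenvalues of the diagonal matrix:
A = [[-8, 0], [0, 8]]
λ₁ = -8, λ₂ = 8

The characteristic polynomial of A is det(A - λI) = (-8 - λ)(8 - λ) = 0.
The roots are λ = -8 and λ = 8, so the eigenvalues are the diagonal entries.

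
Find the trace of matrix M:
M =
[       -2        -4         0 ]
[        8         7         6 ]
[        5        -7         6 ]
tr(M) = -2 + 7 + 6 = 11

The trace of a square matrix is the sum of its diagonal entries.
Diagonal entries of M: M[0][0] = -2, M[1][1] = 7, M[2][2] = 6.
tr(M) = -2 + 7 + 6 = 11.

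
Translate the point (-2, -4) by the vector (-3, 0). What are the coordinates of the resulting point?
(-5, -4)

Translation by (-3, 0):
x' = -2 + -3 = -5
y' = -4 + 0 = -4
Homogeneous matrix: [[1, 0, -3], [0, 1, 0], [0, 0, 1]]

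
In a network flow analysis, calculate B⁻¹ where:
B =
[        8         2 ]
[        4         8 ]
det(B) = 56
B⁻¹ =
[      1/7     -1/28 ]
[    -1/14       1/7 ]

For a 2×2 matrix B = [[a, b], [c, d]] with det(B) ≠ 0, B⁻¹ = (1/det(B)) * [[d, -b], [-c, a]].
det(B) = (8)*(8) - (2)*(4) = 64 - 8 = 56.
B⁻¹ = (1/56) * [[8, -2], [-4, 8]].
Dividing each entry by 56 and reducing:
B⁻¹ =
[      1/7     -1/28 ]
[    -1/14       1/7 ]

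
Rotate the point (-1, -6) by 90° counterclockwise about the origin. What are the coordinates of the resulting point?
(6, -1)

Rotation matrix R(θ) = [[cos θ, -sin θ], [sin θ, cos θ]]; for θ = 90°:
R = [[0, -1], [1, 0]]
Result: R × [-1, -6]ᵀ = [0·-1 + (-1)·-6, 1·-1 + (0)·-6]ᵀ = (6, -1)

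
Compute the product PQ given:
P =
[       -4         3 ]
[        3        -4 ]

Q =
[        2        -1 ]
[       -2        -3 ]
PQ =
[      -14        -5 ]
[       14         9 ]

Matrix multiplication: (PQ)[i][j] = sum over k of P[i][k] * Q[k][j].
  (PQ)[0][0] = (-4)*(2) + (3)*(-2) = -14
  (PQ)[0][1] = (-4)*(-1) + (3)*(-3) = -5
  (PQ)[1][0] = (3)*(2) + (-4)*(-2) = 14
  (PQ)[1][1] = (3)*(-1) + (-4)*(-3) = 9
PQ =
[      -14        -5 ]
[       14         9 ]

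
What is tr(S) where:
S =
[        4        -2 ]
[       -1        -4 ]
tr(S) = 4 - 4 = 0

The trace of a square matrix is the sum of its diagonal entries.
Diagonal entries of S: S[0][0] = 4, S[1][1] = -4.
tr(S) = 4 - 4 = 0.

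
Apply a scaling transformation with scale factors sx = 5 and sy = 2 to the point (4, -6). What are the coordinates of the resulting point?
(20, -12)

Scaling matrix:
[[5, 0], [0, 2]]
Result: (4 × 5, -6 × 2) = (20, -12)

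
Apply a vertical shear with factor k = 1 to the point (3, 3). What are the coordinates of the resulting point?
(3, 6)

Shear matrix for vertical shear with factor k = 1:
[[1, 0], [1, 1]]
Result: (3, 3) → (3, 6)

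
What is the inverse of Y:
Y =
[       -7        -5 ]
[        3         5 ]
det(Y) = -20
Y⁻¹ =
[     -1/4      -1/4 ]
[     3/20      7/20 ]

For a 2×2 matrix Y = [[a, b], [c, d]] with det(Y) ≠ 0, Y⁻¹ = (1/det(Y)) * [[d, -b], [-c, a]].
det(Y) = (-7)*(5) - (-5)*(3) = -35 + 15 = -20.
Y⁻¹ = (1/-20) * [[5, 5], [-3, -7]].
Dividing each entry by -20 and reducing:
Y⁻¹ =
[     -1/4      -1/4 ]
[     3/20      7/20 ]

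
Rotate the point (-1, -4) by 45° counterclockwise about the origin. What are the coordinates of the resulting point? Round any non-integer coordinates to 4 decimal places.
(2.1213, -3.5355)

Rotation matrix R(θ) = [[cos θ, -sin θ], [sin θ, cos θ]]; for θ = 45°:
R = [[√2/2, -√2/2], [√2/2, √2/2]]
Result: R × [-1, -4]ᵀ = [√2/2·-1 + (-√2/2)·-4, √2/2·-1 + (√2/2)·-4]ᵀ = (2.1213, -3.5355)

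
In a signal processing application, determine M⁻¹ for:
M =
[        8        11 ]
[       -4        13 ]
det(M) = 148
M⁻¹ =
[   13/148   -11/148 ]
[     1/37      2/37 ]

For a 2×2 matrix M = [[a, b], [c, d]] with det(M) ≠ 0, M⁻¹ = (1/det(M)) * [[d, -b], [-c, a]].
det(M) = (8)*(13) - (11)*(-4) = 104 + 44 = 148.
M⁻¹ = (1/148) * [[13, -11], [4, 8]].
Dividing each entry by 148 and reducing:
M⁻¹ =
[   13/148   -11/148 ]
[     1/37      2/37 ]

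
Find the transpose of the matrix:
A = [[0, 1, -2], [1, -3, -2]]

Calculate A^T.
[[0, 1], [1, -3], [-2, -2]]

The transpose sends entry (i,j) to (j,i); rows become columns.
Row 0 of A: [0, 1, -2] -> column 0 of A^T.
Row 1 of A: [1, -3, -2] -> column 1 of A^T.
A^T = [[0, 1], [1, -3], [-2, -2]]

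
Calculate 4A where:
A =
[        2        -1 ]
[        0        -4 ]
4A =
[        8        -4 ]
[        0       -16 ]

Scalar multiplication is elementwise: (4A)[i][j] = 4 * A[i][j].
  (4A)[0][0] = 4 * (2) = 8
  (4A)[0][1] = 4 * (-1) = -4
  (4A)[1][0] = 4 * (0) = 0
  (4A)[1][1] = 4 * (-4) = -16
4A =
[        8        -4 ]
[        0       -16 ]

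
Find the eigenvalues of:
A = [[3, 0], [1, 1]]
λ = 1, 3

Solve det(A - λI) = 0. For a 2×2 matrix this is λ² - (trace)λ + det = 0.
trace(A) = 3 + 1 = 4.
det(A) = (3)*(1) - (0)*(1) = 3 - 0 = 3.
Characteristic equation: λ² - (4)λ + (3) = 0.
Discriminant: (4)² - 4*(3) = 16 - 12 = 4.
Roots: λ = (4 ± √4) / 2 = 1, 3.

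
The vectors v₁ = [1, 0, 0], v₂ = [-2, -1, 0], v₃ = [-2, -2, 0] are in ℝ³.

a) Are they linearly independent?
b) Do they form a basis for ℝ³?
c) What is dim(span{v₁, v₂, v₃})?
Not independent, not a basis, dim(span) = 2

Check whether v₃ can be written as a linear combination of v₁ and v₂.
v₃ = (2)·v₁ + (2)·v₂ = [-2, -2, 0], so the three vectors are linearly dependent.
Thus they do not form a basis for ℝ³, and dim(span{v₁, v₂, v₃}) = 2 (spanned by v₁ and v₂).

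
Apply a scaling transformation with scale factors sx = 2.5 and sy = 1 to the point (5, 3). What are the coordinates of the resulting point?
(12.5, 3)

Scaling matrix:
[[2.50, 0], [0, 1]]
Result: (5 × 2.5, 3 × 1) = (12.5, 3)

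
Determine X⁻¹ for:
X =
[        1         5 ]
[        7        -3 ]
det(X) = -38
X⁻¹ =
[     3/38      5/38 ]
[     7/38     -1/38 ]

For a 2×2 matrix X = [[a, b], [c, d]] with det(X) ≠ 0, X⁻¹ = (1/det(X)) * [[d, -b], [-c, a]].
det(X) = (1)*(-3) - (5)*(7) = -3 - 35 = -38.
X⁻¹ = (1/-38) * [[-3, -5], [-7, 1]].
Dividing each entry by -38 and reducing:
X⁻¹ =
[     3/38      5/38 ]
[     7/38     -1/38 ]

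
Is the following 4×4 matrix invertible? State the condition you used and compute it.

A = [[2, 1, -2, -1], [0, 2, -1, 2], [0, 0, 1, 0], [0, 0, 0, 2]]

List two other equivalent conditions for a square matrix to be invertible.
Yes, invertible; det(A) = 8 ≠ 0. Equivalent conditions: rank(A) = 4; Ax = 0 has only the trivial solution; 0 is not an eigenvalue; the columns of A are linearly independent.

To check invertibility, compute det(A).
The given matrix is triangular, so det(A) equals the product of its diagonal entries = 8 ≠ 0.
Since det(A) ≠ 0, A is invertible.
Equivalent conditions for a square matrix A to be invertible:
- rank(A) = 4 (full rank).
- The homogeneous system Ax = 0 has only the trivial solution x = 0.
- 0 is not an eigenvalue of A.
- The columns (equivalently rows) of A are linearly independent.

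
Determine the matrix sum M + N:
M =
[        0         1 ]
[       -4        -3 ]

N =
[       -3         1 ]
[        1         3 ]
M + N =
[       -3         2 ]
[       -3         0 ]

Matrix addition is elementwise: (M+N)[i][j] = M[i][j] + N[i][j].
  (M+N)[0][0] = (0) + (-3) = -3
  (M+N)[0][1] = (1) + (1) = 2
  (M+N)[1][0] = (-4) + (1) = -3
  (M+N)[1][1] = (-3) + (3) = 0
M + N =
[       -3         2 ]
[       -3         0 ]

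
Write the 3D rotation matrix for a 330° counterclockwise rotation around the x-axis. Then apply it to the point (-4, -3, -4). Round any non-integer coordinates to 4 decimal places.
R = [[1, 0, 0], [0, √3/2, 1/2], [0, -1/2, √3/2]]; R·(-4, -3, -4) = (-4.0000, -4.5981, -1.9641)

Rotation matrix for 330° around x-axis:
cos(330°) = √3/2, sin(330°) = -1/2
R = [[1, 0, 0], [0, √3/2, 1/2], [0, -1/2, √3/2]]
Apply to (-4, -3, -4): R·[-4, -3, -4]ᵀ = (-4.0000, -4.5981, -1.9641)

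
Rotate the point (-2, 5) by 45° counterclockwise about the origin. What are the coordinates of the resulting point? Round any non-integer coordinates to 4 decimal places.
(-4.9497, 2.1213)

Rotation matrix R(θ) = [[cos θ, -sin θ], [sin θ, cos θ]]; for θ = 45°:
R = [[√2/2, -√2/2], [√2/2, √2/2]]
Result: R × [-2, 5]ᵀ = [√2/2·-2 + (-√2/2)·5, √2/2·-2 + (√2/2)·5]ᵀ = (-4.9497, 2.1213)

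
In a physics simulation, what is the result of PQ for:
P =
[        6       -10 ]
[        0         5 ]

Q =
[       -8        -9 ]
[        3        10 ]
PQ =
[      -78      -154 ]
[       15        50 ]

Matrix multiplication: (PQ)[i][j] = sum over k of P[i][k] * Q[k][j].
  (PQ)[0][0] = (6)*(-8) + (-10)*(3) = -78
  (PQ)[0][1] = (6)*(-9) + (-10)*(10) = -154
  (PQ)[1][0] = (0)*(-8) + (5)*(3) = 15
  (PQ)[1][1] = (0)*(-9) + (5)*(10) = 50
PQ =
[      -78      -154 ]
[       15        50 ]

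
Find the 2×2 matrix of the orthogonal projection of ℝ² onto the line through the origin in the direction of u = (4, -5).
[[16/41, -20/41], [-20/41, 25/41]]

The orthogonal projection onto the line spanned by a nonzero vector u = (a, b) has matrix P = (u uᵀ) / (uᵀ u) = (1/(a² + b²)) · [[a², ab], [ab, b²]].
Here u = (4, -5), so a² + b² = 16 + 25 = 41.
P = (1/41) · [[16, -20], [-20, 25]] = [[16/41, -20/41], [-20/41, 25/41]].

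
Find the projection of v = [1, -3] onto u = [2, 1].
[-2/5, -1/5]

The projection of v onto u is proj_u(v) = ((v·u) / (u·u)) · u.
v·u = (1)*(2) + (-3)*(1) = -1.
u·u = (2)*(2) + (1)*(1) = 5.
coefficient = -1 / 5 = -1/5.
proj_u(v) = -1/5 · [2, 1] = [-2/5, -1/5].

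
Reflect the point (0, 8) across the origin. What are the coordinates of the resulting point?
(0, -8)

Reflection across origin: (0, 8) → (0, -8)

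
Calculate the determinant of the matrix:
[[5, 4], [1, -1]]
-9

For a 2×2 matrix [[a, b], [c, d]], det = ad - bc
det = (5)(-1) - (4)(1) = -5 - 4 = -9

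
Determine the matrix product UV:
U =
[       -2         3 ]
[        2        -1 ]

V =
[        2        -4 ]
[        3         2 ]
UV =
[        5        14 ]
[        1       -10 ]

Matrix multiplication: (UV)[i][j] = sum over k of U[i][k] * V[k][j].
  (UV)[0][0] = (-2)*(2) + (3)*(3) = 5
  (UV)[0][1] = (-2)*(-4) + (3)*(2) = 14
  (UV)[1][0] = (2)*(2) + (-1)*(3) = 1
  (UV)[1][1] = (2)*(-4) + (-1)*(2) = -10
UV =
[        5        14 ]
[        1       -10 ]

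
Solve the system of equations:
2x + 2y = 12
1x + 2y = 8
x = 4, y = 2

Use elimination (row reduction):
Equation 1: 2x + 2y = 12.
Equation 2: 1x + 2y = 8.
Multiply Eq1 by 1 and Eq2 by 2: 2x + 2y = 12;  2x + 4y = 16.
Subtract: (2)y = 4, so y = 2.
Back-substitute into Eq1: 2x + 2*(2) = 12, so x = 4.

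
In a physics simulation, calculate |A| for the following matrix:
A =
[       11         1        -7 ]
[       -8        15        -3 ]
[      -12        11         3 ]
det(A) = 274

Expand along row 0 (cofactor expansion): det(A) = a*(e*i - f*h) - b*(d*i - f*g) + c*(d*h - e*g), where the 3×3 is [[a, b, c], [d, e, f], [g, h, i]].
Minor M_00 = (15)*(3) - (-3)*(11) = 45 + 33 = 78.
Minor M_01 = (-8)*(3) - (-3)*(-12) = -24 - 36 = -60.
Minor M_02 = (-8)*(11) - (15)*(-12) = -88 + 180 = 92.
det(A) = (11)*(78) - (1)*(-60) + (-7)*(92) = 858 + 60 - 644 = 274.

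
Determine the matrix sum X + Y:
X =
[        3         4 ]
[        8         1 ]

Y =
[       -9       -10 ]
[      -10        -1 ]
X + Y =
[       -6        -6 ]
[       -2         0 ]

Matrix addition is elementwise: (X+Y)[i][j] = X[i][j] + Y[i][j].
  (X+Y)[0][0] = (3) + (-9) = -6
  (X+Y)[0][1] = (4) + (-10) = -6
  (X+Y)[1][0] = (8) + (-10) = -2
  (X+Y)[1][1] = (1) + (-1) = 0
X + Y =
[       -6        -6 ]
[       -2         0 ]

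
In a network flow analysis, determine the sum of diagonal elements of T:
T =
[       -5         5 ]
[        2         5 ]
tr(T) = -5 + 5 = 0

The trace of a square matrix is the sum of its diagonal entries.
Diagonal entries of T: T[0][0] = -5, T[1][1] = 5.
tr(T) = -5 + 5 = 0.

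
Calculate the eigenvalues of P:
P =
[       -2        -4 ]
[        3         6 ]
λ = 0, 4

Solve det(P - λI) = 0. For a 2×2 matrix the characteristic equation is λ² - (trace)λ + det = 0.
trace(P) = a + d = -2 + 6 = 4.
det(P) = a*d - b*c = (-2)*(6) - (-4)*(3) = -12 + 12 = 0.
Characteristic equation: λ² - (4)λ + (0) = 0.
Discriminant = (4)² - 4*(0) = 16 - 0 = 16.
λ = (4 ± √16) / 2 = (4 ± 4) / 2 = 0, 4.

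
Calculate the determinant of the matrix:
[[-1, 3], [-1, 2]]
1

For a 2×2 matrix [[a, b], [c, d]], det = ad - bc
det = (-1)(2) - (3)(-1) = -2 - -3 = 1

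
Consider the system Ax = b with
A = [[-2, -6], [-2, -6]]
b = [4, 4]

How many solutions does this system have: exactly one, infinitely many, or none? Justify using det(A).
Infinitely many solutions

det(A) = (-2)*(-6) - (-6)*(-2) = 0, so A is singular (column 2 is 3 times column 1).
b = [4, 4] = -2 * column 1 of A, so b lies in the column space of A.
A singular matrix whose right-hand side is in its column space gives a 1-parameter family of solutions — infinitely many.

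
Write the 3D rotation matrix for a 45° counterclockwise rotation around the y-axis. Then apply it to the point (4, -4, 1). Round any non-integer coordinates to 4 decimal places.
R = [[√2/2, 0, √2/2], [0, 1, 0], [-√2/2, 0, √2/2]]; R·(4, -4, 1) = (3.5355, -4.0000, -2.1213)

Rotation matrix for 45° around y-axis:
cos(45°) = √2/2, sin(45°) = √2/2
R = [[√2/2, 0, √2/2], [0, 1, 0], [-√2/2, 0, √2/2]]
Apply to (4, -4, 1): R·[4, -4, 1]ᵀ = (3.5355, -4.0000, -2.1213)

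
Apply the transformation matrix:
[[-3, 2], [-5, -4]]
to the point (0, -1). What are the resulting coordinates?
(-2, 4)

Matrix multiplication:
[[-3, 2], [-5, -4]] × [0, -1]ᵀ
= [-3×0 + 2×-1, -5×0 + -4×-1]ᵀ
= [-2.0000, 4.0000]ᵀ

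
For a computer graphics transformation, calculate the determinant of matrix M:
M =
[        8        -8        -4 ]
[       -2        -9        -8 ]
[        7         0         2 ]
det(M) = 20

Expand along row 0 (cofactor expansion): det(M) = a*(e*i - f*h) - b*(d*i - f*g) + c*(d*h - e*g), where the 3×3 is [[a, b, c], [d, e, f], [g, h, i]].
Minor M_00 = (-9)*(2) - (-8)*(0) = -18 - 0 = -18.
Minor M_01 = (-2)*(2) - (-8)*(7) = -4 + 56 = 52.
Minor M_02 = (-2)*(0) - (-9)*(7) = 0 + 63 = 63.
det(M) = (8)*(-18) - (-8)*(52) + (-4)*(63) = -144 + 416 - 252 = 20.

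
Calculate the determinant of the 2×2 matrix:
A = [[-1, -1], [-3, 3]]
-6

For A = [[a, b], [c, d]], det(A) = a*d - b*c.
det(A) = (-1)*(3) - (-1)*(-3) = -3 - 3 = -6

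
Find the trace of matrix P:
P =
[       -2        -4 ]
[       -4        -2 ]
tr(P) = -2 - 2 = -4

The trace of a square matrix is the sum of its diagonal entries.
Diagonal entries of P: P[0][0] = -2, P[1][1] = -2.
tr(P) = -2 - 2 = -4.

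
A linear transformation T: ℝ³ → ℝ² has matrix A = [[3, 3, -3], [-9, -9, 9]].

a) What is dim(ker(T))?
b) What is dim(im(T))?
dim(ker) = 2, dim(im) = 1

Observe that row 2 = -3 × row 1 (so the rows are linearly dependent).
Thus rank(A) = 1 (only one linearly independent row).
dim(im(T)) = rank(A) = 1.
By the rank-nullity theorem applied to T: ℝ³ → ℝ², rank(A) + nullity(A) = 3 (the domain dimension), so dim(ker(T)) = 3 - 1 = 2.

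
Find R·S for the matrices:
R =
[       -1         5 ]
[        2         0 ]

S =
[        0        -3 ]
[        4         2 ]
RS =
[       20        13 ]
[        0        -6 ]

Matrix multiplication: (RS)[i][j] = sum over k of R[i][k] * S[k][j].
  (RS)[0][0] = (-1)*(0) + (5)*(4) = 20
  (RS)[0][1] = (-1)*(-3) + (5)*(2) = 13
  (RS)[1][0] = (2)*(0) + (0)*(4) = 0
  (RS)[1][1] = (2)*(-3) + (0)*(2) = -6
RS =
[       20        13 ]
[        0        -6 ]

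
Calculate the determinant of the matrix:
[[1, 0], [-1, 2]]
2

For a 2×2 matrix [[a, b], [c, d]], det = ad - bc
det = (1)(2) - (0)(-1) = 2 - 0 = 2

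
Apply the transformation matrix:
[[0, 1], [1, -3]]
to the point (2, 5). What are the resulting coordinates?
(5, -13)

Matrix multiplication:
[[0, 1], [1, -3]] × [2, 5]ᵀ
= [0×2 + 1×5, 1×2 + -3×5]ᵀ
= [5.0000, -13.0000]ᵀ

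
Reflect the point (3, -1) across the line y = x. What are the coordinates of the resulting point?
(-1, 3)

Reflection across line y = x: (3, -1) → (-1, 3)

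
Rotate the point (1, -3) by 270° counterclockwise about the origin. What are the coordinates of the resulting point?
(-3, -1)

Rotation matrix R(θ) = [[cos θ, -sin θ], [sin θ, cos θ]]; for θ = 270°:
R = [[0, 1], [-1, 0]]
Result: R × [1, -3]ᵀ = [0·1 + (1)·-3, -1·1 + (0)·-3]ᵀ = (-3, -1)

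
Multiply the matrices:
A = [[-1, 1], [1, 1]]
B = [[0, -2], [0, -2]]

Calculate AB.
[[0, 0], [0, -4]]

Each entry (i,j) of AB = sum over k of A[i][k]*B[k][j].
(AB)[0][0] = (-1)*(0) + (1)*(0) = 0
(AB)[0][1] = (-1)*(-2) + (1)*(-2) = 0
(AB)[1][0] = (1)*(0) + (1)*(0) = 0
(AB)[1][1] = (1)*(-2) + (1)*(-2) = -4
AB = [[0, 0], [0, -4]]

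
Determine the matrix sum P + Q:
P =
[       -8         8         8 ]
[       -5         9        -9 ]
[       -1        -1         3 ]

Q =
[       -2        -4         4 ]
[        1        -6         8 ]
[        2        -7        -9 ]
P + Q =
[      -10         4        12 ]
[       -4         3        -1 ]
[        1        -8        -6 ]

Matrix addition is elementwise: (P+Q)[i][j] = P[i][j] + Q[i][j].
  (P+Q)[0][0] = (-8) + (-2) = -10
  (P+Q)[0][1] = (8) + (-4) = 4
  (P+Q)[0][2] = (8) + (4) = 12
  (P+Q)[1][0] = (-5) + (1) = -4
  (P+Q)[1][1] = (9) + (-6) = 3
  (P+Q)[1][2] = (-9) + (8) = -1
  (P+Q)[2][0] = (-1) + (2) = 1
  (P+Q)[2][1] = (-1) + (-7) = -8
  (P+Q)[2][2] = (3) + (-9) = -6
P + Q =
[      -10         4        12 ]
[       -4         3        -1 ]
[        1        -8        -6 ]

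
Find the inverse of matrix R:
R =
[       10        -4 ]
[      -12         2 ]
det(R) = -28
R⁻¹ =
[    -1/14      -1/7 ]
[     -3/7     -5/14 ]

For a 2×2 matrix R = [[a, b], [c, d]] with det(R) ≠ 0, R⁻¹ = (1/det(R)) * [[d, -b], [-c, a]].
det(R) = (10)*(2) - (-4)*(-12) = 20 - 48 = -28.
R⁻¹ = (1/-28) * [[2, 4], [12, 10]].
Dividing each entry by -28 and reducing:
R⁻¹ =
[    -1/14      -1/7 ]
[     -3/7     -5/14 ]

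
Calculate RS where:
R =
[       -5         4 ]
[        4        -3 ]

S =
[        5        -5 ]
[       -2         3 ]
RS =
[      -33        37 ]
[       26       -29 ]

Matrix multiplication: (RS)[i][j] = sum over k of R[i][k] * S[k][j].
  (RS)[0][0] = (-5)*(5) + (4)*(-2) = -33
  (RS)[0][1] = (-5)*(-5) + (4)*(3) = 37
  (RS)[1][0] = (4)*(5) + (-3)*(-2) = 26
  (RS)[1][1] = (4)*(-5) + (-3)*(3) = -29
RS =
[      -33        37 ]
[       26       -29 ]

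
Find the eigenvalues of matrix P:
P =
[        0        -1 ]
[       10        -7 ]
λ = -5, -2

Solve det(P - λI) = 0. For a 2×2 matrix the characteristic equation is λ² - (trace)λ + det = 0.
trace(P) = a + d = 0 - 7 = -7.
det(P) = a*d - b*c = (0)*(-7) - (-1)*(10) = 0 + 10 = 10.
Characteristic equation: λ² - (-7)λ + (10) = 0.
Discriminant = (-7)² - 4*(10) = 49 - 40 = 9.
λ = (-7 ± √9) / 2 = (-7 ± 3) / 2 = -5, -2.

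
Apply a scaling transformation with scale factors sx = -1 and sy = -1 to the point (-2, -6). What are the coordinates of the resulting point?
(2, 6)

Scaling matrix:
[[-1, 0], [0, -1]]
Result: (-2 × -1, -6 × -1) = (2, 6)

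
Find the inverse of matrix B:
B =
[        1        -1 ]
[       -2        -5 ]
det(B) = -7
B⁻¹ =
[      5/7      -1/7 ]
[     -2/7      -1/7 ]

For a 2×2 matrix B = [[a, b], [c, d]] with det(B) ≠ 0, B⁻¹ = (1/det(B)) * [[d, -b], [-c, a]].
det(B) = (1)*(-5) - (-1)*(-2) = -5 - 2 = -7.
B⁻¹ = (1/-7) * [[-5, 1], [2, 1]].
Dividing each entry by -7 and reducing:
B⁻¹ =
[      5/7      -1/7 ]
[     -2/7      -1/7 ]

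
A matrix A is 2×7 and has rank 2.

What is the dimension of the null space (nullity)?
5

The rank-nullity theorem for an m×n matrix states:
rank(A) + nullity(A) = n (the number of columns).
Here n = 7 and rank(A) = 2, so nullity(A) = 7 - 2 = 5.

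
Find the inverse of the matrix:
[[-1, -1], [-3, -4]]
[[-4, 1], [3, -1]]

For [[a,b],[c,d]], inverse = (1/det)·[[d,-b],[-c,a]]
det = -1·-4 - -1·-3 = 1
Inverse = (1/1)·[[-4, 1], [3, -1]]
        = [[-4, 1], [3, -1]]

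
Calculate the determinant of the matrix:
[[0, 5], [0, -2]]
0

For a 2×2 matrix [[a, b], [c, d]], det = ad - bc
det = (0)(-2) - (5)(0) = 0 - 0 = 0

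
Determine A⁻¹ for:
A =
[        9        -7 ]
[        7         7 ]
det(A) = 112
A⁻¹ =
[     1/16      1/16 ]
[    -1/16     9/112 ]

For a 2×2 matrix A = [[a, b], [c, d]] with det(A) ≠ 0, A⁻¹ = (1/det(A)) * [[d, -b], [-c, a]].
det(A) = (9)*(7) - (-7)*(7) = 63 + 49 = 112.
A⁻¹ = (1/112) * [[7, 7], [-7, 9]].
Dividing each entry by 112 and reducing:
A⁻¹ =
[     1/16      1/16 ]
[    -1/16     9/112 ]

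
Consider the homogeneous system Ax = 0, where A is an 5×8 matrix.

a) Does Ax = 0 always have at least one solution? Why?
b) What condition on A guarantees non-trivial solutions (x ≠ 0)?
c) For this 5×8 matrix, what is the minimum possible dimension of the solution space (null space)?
a) Yes, x = 0 is always a solution. b) When A has linearly dependent columns (rank < n). c) Minimum nullity = 3.

a) x = 0 satisfies A·0 = 0, so the zero vector is always a solution.
b) Non-trivial solutions exist iff the columns of A are linearly dependent, equivalently rank(A) < n (the number of columns).
c) By rank-nullity, rank(A) + nullity(A) = n = 8. Since A has only 5 rows, rank(A) ≤ 5, so nullity(A) ≥ 8 - 5 = 3.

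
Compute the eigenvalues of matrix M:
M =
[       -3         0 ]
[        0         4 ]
λ = -3, 4

Solve det(M - λI) = 0. For a 2×2 matrix the characteristic equation is λ² - (trace)λ + det = 0.
trace(M) = a + d = -3 + 4 = 1.
det(M) = a*d - b*c = (-3)*(4) - (0)*(0) = -12 - 0 = -12.
Characteristic equation: λ² - (1)λ + (-12) = 0.
Discriminant = (1)² - 4*(-12) = 1 + 48 = 49.
λ = (1 ± √49) / 2 = (1 ± 7) / 2 = -3, 4.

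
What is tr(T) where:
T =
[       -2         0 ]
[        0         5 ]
tr(T) = -2 + 5 = 3

The trace of a square matrix is the sum of its diagonal entries.
Diagonal entries of T: T[0][0] = -2, T[1][1] = 5.
tr(T) = -2 + 5 = 3.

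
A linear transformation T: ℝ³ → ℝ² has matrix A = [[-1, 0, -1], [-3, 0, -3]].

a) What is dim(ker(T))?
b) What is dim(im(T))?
dim(ker) = 2, dim(im) = 1

Observe that row 2 = 3 × row 1 (so the rows are linearly dependent).
Thus rank(A) = 1 (only one linearly independent row).
dim(im(T)) = rank(A) = 1.
By the rank-nullity theorem applied to T: ℝ³ → ℝ², rank(A) + nullity(A) = 3 (the domain dimension), so dim(ker(T)) = 3 - 1 = 2.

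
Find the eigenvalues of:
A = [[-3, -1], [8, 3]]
λ = -1, 1

Solve det(A - λI) = 0. For a 2×2 matrix this is λ² - (trace)λ + det = 0.
trace(A) = -3 + 3 = 0.
det(A) = (-3)*(3) - (-1)*(8) = -9 + 8 = -1.
Characteristic equation: λ² - (0)λ + (-1) = 0.
Discriminant: (0)² - 4*(-1) = 0 + 4 = 4.
Roots: λ = (0 ± √4) / 2 = -1, 1.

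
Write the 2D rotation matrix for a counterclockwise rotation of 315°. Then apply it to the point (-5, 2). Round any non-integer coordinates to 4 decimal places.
R = [[√2/2, √2/2], [-√2/2, √2/2]]; R·(-5, 2) = (-2.1213, 4.9497)

Rotation matrix formula: R(θ) = [[cos θ, -sin θ], [sin θ, cos θ]]
For θ = 315°:
cos(315°) = √2/2
sin(315°) = -√2/2
R = [[√2/2, √2/2], [-√2/2, √2/2]]
Apply to (-5, 2): [√2/2·-5 + (√2/2)·2, -√2/2·-5 + √2/2·2] = (-2.1213, 4.9497)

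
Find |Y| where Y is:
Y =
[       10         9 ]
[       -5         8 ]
det(Y) = 125

For a 2×2 matrix [[a, b], [c, d]], det = a*d - b*c.
det(Y) = (10)*(8) - (9)*(-5) = 80 + 45 = 125.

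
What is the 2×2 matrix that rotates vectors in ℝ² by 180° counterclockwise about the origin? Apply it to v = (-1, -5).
R = [[-1, 0], [0, -1]]; R·v = (1, 5)

A counterclockwise rotation by angle θ in ℝ² has matrix R(θ) = [[cos θ, -sin θ], [sin θ, cos θ]].
For θ = 180°: cos θ = -1, sin θ = 0.
R(180°) = [[-1, 0], [0, -1]].
R·v = [-1·-1 + (0)·-5, 0·-1 + -1·-5] = (1, 5).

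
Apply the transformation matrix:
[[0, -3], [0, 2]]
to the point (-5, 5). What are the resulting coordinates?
(-15, 10)

Matrix multiplication:
[[0, -3], [0, 2]] × [-5, 5]ᵀ
= [0×-5 + -3×5, 0×-5 + 2×5]ᵀ
= [-15.0000, 10.0000]ᵀ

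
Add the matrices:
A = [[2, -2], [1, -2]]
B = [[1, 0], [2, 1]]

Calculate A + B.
[[3, -2], [3, -1]]

Add corresponding elements:
(2)+(1)=3
(-2)+(0)=-2
(1)+(2)=3
(-2)+(1)=-1
A + B = [[3, -2], [3, -1]]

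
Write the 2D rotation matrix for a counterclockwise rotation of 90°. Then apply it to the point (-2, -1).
R = [[0, -1], [1, 0]]; R·(-2, -1) = (1, -2)

Rotation matrix formula: R(θ) = [[cos θ, -sin θ], [sin θ, cos θ]]
For θ = 90°:
cos(90°) = 0
sin(90°) = 1
R = [[0, -1], [1, 0]]
Apply to (-2, -1): [0·-2 + (-1)·-1, 1·-2 + 0·-1] = (1, -2)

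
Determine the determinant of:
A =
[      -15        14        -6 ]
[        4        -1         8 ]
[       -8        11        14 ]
det(A) = -366

Expand along row 0 (cofactor expansion): det(A) = a*(e*i - f*h) - b*(d*i - f*g) + c*(d*h - e*g), where the 3×3 is [[a, b, c], [d, e, f], [g, h, i]].
Minor M_00 = (-1)*(14) - (8)*(11) = -14 - 88 = -102.
Minor M_01 = (4)*(14) - (8)*(-8) = 56 + 64 = 120.
Minor M_02 = (4)*(11) - (-1)*(-8) = 44 - 8 = 36.
det(A) = (-15)*(-102) - (14)*(120) + (-6)*(36) = 1530 - 1680 - 216 = -366.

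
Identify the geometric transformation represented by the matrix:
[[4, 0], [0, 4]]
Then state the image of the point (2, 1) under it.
uniform scaling by factor 4; image of (2, 1) is (8, 4)

This is a diagonal matrix with equal entries 4, so it scales both axes by the same factor 4.
The matrix [[4, 0], [0, 4]] represents: uniform scaling by factor 4.
Applying it to (2, 1): [4·2 + 0·1, 0·2 + 4·1] = (8, 4).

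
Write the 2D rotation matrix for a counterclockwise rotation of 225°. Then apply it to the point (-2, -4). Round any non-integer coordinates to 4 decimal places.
R = [[-√2/2, √2/2], [-√2/2, -√2/2]]; R·(-2, -4) = (-1.4142, 4.2426)

Rotation matrix formula: R(θ) = [[cos θ, -sin θ], [sin θ, cos θ]]
For θ = 225°:
cos(225°) = -√2/2
sin(225°) = -√2/2
R = [[-√2/2, √2/2], [-√2/2, -√2/2]]
Apply to (-2, -4): [-√2/2·-2 + (√2/2)·-4, -√2/2·-2 + -√2/2·-4] = (-1.4142, 4.2426)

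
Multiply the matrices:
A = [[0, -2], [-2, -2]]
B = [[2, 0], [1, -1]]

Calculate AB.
[[-2, 2], [-6, 2]]

Each entry (i,j) of AB = sum over k of A[i][k]*B[k][j].
(AB)[0][0] = (0)*(2) + (-2)*(1) = -2
(AB)[0][1] = (0)*(0) + (-2)*(-1) = 2
(AB)[1][0] = (-2)*(2) + (-2)*(1) = -6
(AB)[1][1] = (-2)*(0) + (-2)*(-1) = 2
AB = [[-2, 2], [-6, 2]]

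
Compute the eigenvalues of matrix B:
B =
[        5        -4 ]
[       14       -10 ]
λ = -3, -2

Solve det(B - λI) = 0. For a 2×2 matrix the characteristic equation is λ² - (trace)λ + det = 0.
trace(B) = a + d = 5 - 10 = -5.
det(B) = a*d - b*c = (5)*(-10) - (-4)*(14) = -50 + 56 = 6.
Characteristic equation: λ² - (-5)λ + (6) = 0.
Discriminant = (-5)² - 4*(6) = 25 - 24 = 1.
λ = (-5 ± √1) / 2 = (-5 ± 1) / 2 = -3, -2.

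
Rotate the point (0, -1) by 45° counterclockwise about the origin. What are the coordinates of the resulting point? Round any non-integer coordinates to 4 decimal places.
(0.7071, -0.7071)

Rotation matrix R(θ) = [[cos θ, -sin θ], [sin θ, cos θ]]; for θ = 45°:
R = [[√2/2, -√2/2], [√2/2, √2/2]]
Result: R × [0, -1]ᵀ = [√2/2·0 + (-√2/2)·-1, √2/2·0 + (√2/2)·-1]ᵀ = (0.7071, -0.7071)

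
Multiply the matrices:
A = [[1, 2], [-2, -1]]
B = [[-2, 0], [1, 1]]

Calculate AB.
[[0, 2], [3, -1]]

Each entry (i,j) of AB = sum over k of A[i][k]*B[k][j].
(AB)[0][0] = (1)*(-2) + (2)*(1) = 0
(AB)[0][1] = (1)*(0) + (2)*(1) = 2
(AB)[1][0] = (-2)*(-2) + (-1)*(1) = 3
(AB)[1][1] = (-2)*(0) + (-1)*(1) = -1
AB = [[0, 2], [3, -1]]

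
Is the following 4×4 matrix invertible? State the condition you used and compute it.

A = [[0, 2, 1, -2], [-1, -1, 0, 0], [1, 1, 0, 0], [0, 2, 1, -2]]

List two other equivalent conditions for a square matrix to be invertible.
No, not invertible; det(A) = 0 (two rows are equal, so the rows are linearly dependent). Equivalent conditions (failing for this A): rank(A) < 4; Ax = 0 has non-trivial solutions; 0 is an eigenvalue; the columns are linearly dependent.

To check invertibility, compute det(A).
In this matrix, row 0 and the last row are identical, so one row is a scalar multiple of another and the rows are linearly dependent.
A matrix with linearly dependent rows has det = 0 and is not invertible.
Equivalent failed conditions:
- rank(A) < 4.
- Ax = 0 has non-trivial solutions.
- 0 is an eigenvalue.
- The columns are linearly dependent.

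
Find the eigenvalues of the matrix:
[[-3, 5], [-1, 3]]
λ = -2 and λ = 2

Characteristic equation: det(A - λI) = 0
λ² - (trace)λ + (det) = 0
λ² - (0)λ + (-4) = 0
λ² - 0λ - 4 = 0
Solving: λ = -2, 2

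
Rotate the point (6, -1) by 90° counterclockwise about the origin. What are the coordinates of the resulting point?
(1, 6)

Rotation matrix R(θ) = [[cos θ, -sin θ], [sin θ, cos θ]]; for θ = 90°:
R = [[0, -1], [1, 0]]
Result: R × [6, -1]ᵀ = [0·6 + (-1)·-1, 1·6 + (0)·-1]ᵀ = (1, 6)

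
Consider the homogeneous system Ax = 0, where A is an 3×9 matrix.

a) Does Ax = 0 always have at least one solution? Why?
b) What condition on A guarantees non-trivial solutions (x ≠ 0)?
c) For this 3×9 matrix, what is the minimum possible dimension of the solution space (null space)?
a) Yes, x = 0 is always a solution. b) When A has linearly dependent columns (rank < n). c) Minimum nullity = 6.

a) x = 0 satisfies A·0 = 0, so the zero vector is always a solution.
b) Non-trivial solutions exist iff the columns of A are linearly dependent, equivalently rank(A) < n (the number of columns).
c) By rank-nullity, rank(A) + nullity(A) = n = 9. Since A has only 3 rows, rank(A) ≤ 3, so nullity(A) ≥ 9 - 3 = 6.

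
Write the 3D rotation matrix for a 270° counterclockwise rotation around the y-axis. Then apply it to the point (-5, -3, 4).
R = [[0, 0, -1], [0, 1, 0], [1, 0, 0]]; R·(-5, -3, 4) = (-4, -3, -5)

Rotation matrix for 270° around y-axis:
cos(270°) = 0, sin(270°) = -1
R = [[0, 0, -1], [0, 1, 0], [1, 0, 0]]
Apply to (-5, -3, 4): R·[-5, -3, 4]ᵀ = (-4, -3, -5)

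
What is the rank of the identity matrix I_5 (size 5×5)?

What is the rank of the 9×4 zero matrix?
rank(I_5) = 5, rank(0) = 0

The identity I_5 has 5 columns that are the standard basis vectors e_1, …, e_5. These are linearly independent, so all 5 columns are pivots and rank(I_5) = 5.
The 9×4 zero matrix has every entry zero, so every row is the zero row and there are no pivots; rank(0) = 0.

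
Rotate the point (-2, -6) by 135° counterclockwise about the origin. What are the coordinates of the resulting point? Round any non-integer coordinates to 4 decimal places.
(5.6569, 2.8284)

Rotation matrix R(θ) = [[cos θ, -sin θ], [sin θ, cos θ]]; for θ = 135°:
R = [[-√2/2, -√2/2], [√2/2, -√2/2]]
Result: R × [-2, -6]ᵀ = [-√2/2·-2 + (-√2/2)·-6, √2/2·-2 + (-√2/2)·-6]ᵀ = (5.6569, 2.8284)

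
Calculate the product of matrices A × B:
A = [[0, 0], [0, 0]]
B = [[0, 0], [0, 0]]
[[0, 0], [0, 0]]

Matrix multiplication:
C[0][0] = 0×0 + 0×0 = 0
C[0][1] = 0×0 + 0×0 = 0
C[1][0] = 0×0 + 0×0 = 0
C[1][1] = 0×0 + 0×0 = 0
Result: [[0, 0], [0, 0]]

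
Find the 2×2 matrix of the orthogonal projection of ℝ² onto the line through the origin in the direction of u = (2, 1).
[[4/5, 2/5], [2/5, 1/5]]

The orthogonal projection onto the line spanned by a nonzero vector u = (a, b) has matrix P = (u uᵀ) / (uᵀ u) = (1/(a² + b²)) · [[a², ab], [ab, b²]].
Here u = (2, 1), so a² + b² = 4 + 1 = 5.
P = (1/5) · [[4, 2], [2, 1]] = [[4/5, 2/5], [2/5, 1/5]].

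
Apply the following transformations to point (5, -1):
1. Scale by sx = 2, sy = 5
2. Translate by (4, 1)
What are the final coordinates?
(14, -4)

Step 1: Scale (5, -1) by (sx, sy) = (2, 5) → (10, -5)
Step 2: Translate by (4, 1) → (14, -4)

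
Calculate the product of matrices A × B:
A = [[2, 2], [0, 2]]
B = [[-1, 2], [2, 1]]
[[2, 6], [4, 2]]

Matrix multiplication:
C[0][0] = 2×-1 + 2×2 = 2
C[0][1] = 2×2 + 2×1 = 6
C[1][0] = 0×-1 + 2×2 = 4
C[1][1] = 0×2 + 2×1 = 2
Result: [[2, 6], [4, 2]]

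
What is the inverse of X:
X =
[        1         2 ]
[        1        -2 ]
det(X) = -4
X⁻¹ =
[      1/2       1/2 ]
[      1/4      -1/4 ]

For a 2×2 matrix X = [[a, b], [c, d]] with det(X) ≠ 0, X⁻¹ = (1/det(X)) * [[d, -b], [-c, a]].
det(X) = (1)*(-2) - (2)*(1) = -2 - 2 = -4.
X⁻¹ = (1/-4) * [[-2, -2], [-1, 1]].
Dividing each entry by -4 and reducing:
X⁻¹ =
[      1/2       1/2 ]
[      1/4      -1/4 ]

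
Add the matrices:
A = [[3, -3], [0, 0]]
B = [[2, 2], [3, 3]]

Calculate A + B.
[[5, -1], [3, 3]]

Add corresponding elements:
(3)+(2)=5
(-3)+(2)=-1
(0)+(3)=3
(0)+(3)=3
A + B = [[5, -1], [3, 3]]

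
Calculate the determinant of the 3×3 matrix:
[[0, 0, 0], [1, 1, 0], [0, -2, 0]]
0

Expansion along first row:
det = 0·det([[1,0],[-2,0]]) - 0·det([[1,0],[0,0]]) + 0·det([[1,1],[0,-2]])
    = 0·(1·0 - 0·-2) - 0·(1·0 - 0·0) + 0·(1·-2 - 1·0)
    = 0·0 - 0·0 + 0·-2
    = 0 + 0 + 0 = 0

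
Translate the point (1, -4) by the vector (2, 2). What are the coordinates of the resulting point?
(3, -2)

Translation by (2, 2):
x' = 1 + 2 = 3
y' = -4 + 2 = -2
Homogeneous matrix: [[1, 0, 2], [0, 1, 2], [0, 0, 1]]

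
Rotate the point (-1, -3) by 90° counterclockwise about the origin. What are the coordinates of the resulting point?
(3, -1)

Rotation matrix R(θ) = [[cos θ, -sin θ], [sin θ, cos θ]]; for θ = 90°:
R = [[0, -1], [1, 0]]
Result: R × [-1, -3]ᵀ = [0·-1 + (-1)·-3, 1·-1 + (0)·-3]ᵀ = (3, -1)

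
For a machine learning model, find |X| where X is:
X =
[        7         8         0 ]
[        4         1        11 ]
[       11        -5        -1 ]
det(X) = 1378

Expand along row 0 (cofactor expansion): det(X) = a*(e*i - f*h) - b*(d*i - f*g) + c*(d*h - e*g), where the 3×3 is [[a, b, c], [d, e, f], [g, h, i]].
Minor M_00 = (1)*(-1) - (11)*(-5) = -1 + 55 = 54.
Minor M_01 = (4)*(-1) - (11)*(11) = -4 - 121 = -125.
Minor M_02 = (4)*(-5) - (1)*(11) = -20 - 11 = -31.
det(X) = (7)*(54) - (8)*(-125) + (0)*(-31) = 378 + 1000 + 0 = 1378.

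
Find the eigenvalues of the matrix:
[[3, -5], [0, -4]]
λ = -4 and λ = 3

Characteristic equation: det(A - λI) = 0
λ² - (trace)λ + (det) = 0
λ² - (-1)λ + (-12) = 0
λ² + 1λ - 12 = 0
Solving: λ = -4, 3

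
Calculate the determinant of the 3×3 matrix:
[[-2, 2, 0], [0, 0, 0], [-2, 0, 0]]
0

Expansion along first row:
det = -2·det([[0,0],[0,0]]) - 2·det([[0,0],[-2,0]]) + 0·det([[0,0],[-2,0]])
    = -2·(0·0 - 0·0) - 2·(0·0 - 0·-2) + 0·(0·0 - 0·-2)
    = -2·0 - 2·0 + 0·0
    = 0 + 0 + 0 = 0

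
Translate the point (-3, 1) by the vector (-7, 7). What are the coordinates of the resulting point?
(-10, 8)

Translation by (-7, 7):
x' = -3 + -7 = -10
y' = 1 + 7 = 8
Homogeneous matrix: [[1, 0, -7], [0, 1, 7], [0, 0, 1]]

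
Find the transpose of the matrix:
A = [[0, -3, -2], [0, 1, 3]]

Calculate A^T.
[[0, 0], [-3, 1], [-2, 3]]

The transpose sends entry (i,j) to (j,i); rows become columns.
Row 0 of A: [0, -3, -2] -> column 0 of A^T.
Row 1 of A: [0, 1, 3] -> column 1 of A^T.
A^T = [[0, 0], [-3, 1], [-2, 3]]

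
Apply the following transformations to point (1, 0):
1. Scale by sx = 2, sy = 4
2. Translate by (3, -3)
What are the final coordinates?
(5, -3)

Step 1: Scale (1, 0) by (sx, sy) = (2, 4) → (2, 0)
Step 2: Translate by (3, -3) → (5, -3)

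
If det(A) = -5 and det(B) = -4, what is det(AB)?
20

Use the multiplicative property of determinants: det(AB) = det(A)*det(B).
det(AB) = (-5)*(-4) = 20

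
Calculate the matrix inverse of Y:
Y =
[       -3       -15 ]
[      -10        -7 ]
det(Y) = -129
Y⁻¹ =
[    7/129     -5/43 ]
[  -10/129      1/43 ]

For a 2×2 matrix Y = [[a, b], [c, d]] with det(Y) ≠ 0, Y⁻¹ = (1/det(Y)) * [[d, -b], [-c, a]].
det(Y) = (-3)*(-7) - (-15)*(-10) = 21 - 150 = -129.
Y⁻¹ = (1/-129) * [[-7, 15], [10, -3]].
Dividing each entry by -129 and reducing:
Y⁻¹ =
[    7/129     -5/43 ]
[  -10/129      1/43 ]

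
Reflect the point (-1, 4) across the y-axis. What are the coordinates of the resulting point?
(1, 4)

Reflection across y-axis: (-1, 4) → (1, 4)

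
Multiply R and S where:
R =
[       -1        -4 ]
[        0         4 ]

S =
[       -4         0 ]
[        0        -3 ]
RS =
[        4        12 ]
[        0       -12 ]

Matrix multiplication: (RS)[i][j] = sum over k of R[i][k] * S[k][j].
  (RS)[0][0] = (-1)*(-4) + (-4)*(0) = 4
  (RS)[0][1] = (-1)*(0) + (-4)*(-3) = 12
  (RS)[1][0] = (0)*(-4) + (4)*(0) = 0
  (RS)[1][1] = (0)*(0) + (4)*(-3) = -12
RS =
[        4        12 ]
[        0       -12 ]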